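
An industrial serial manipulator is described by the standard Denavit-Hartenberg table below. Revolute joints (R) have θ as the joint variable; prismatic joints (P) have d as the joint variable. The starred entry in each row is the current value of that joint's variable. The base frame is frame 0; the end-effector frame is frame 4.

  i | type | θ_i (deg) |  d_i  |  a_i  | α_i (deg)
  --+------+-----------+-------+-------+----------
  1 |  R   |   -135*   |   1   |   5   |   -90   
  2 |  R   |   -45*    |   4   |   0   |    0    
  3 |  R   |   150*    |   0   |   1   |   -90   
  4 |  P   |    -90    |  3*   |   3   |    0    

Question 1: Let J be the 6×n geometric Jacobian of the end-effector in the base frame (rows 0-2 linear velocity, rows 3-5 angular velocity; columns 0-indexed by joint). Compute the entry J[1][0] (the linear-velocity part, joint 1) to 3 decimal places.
axis z_0 = ẑ; lever o_n−o_0 = (3.6463,-6.2532,0.8105)
cross product → J_v[:, 0] = (6.2532,3.6463,-0.0000)
J_ω[:, 0] = z_0
entry J[1][0] = 3.6463

3.646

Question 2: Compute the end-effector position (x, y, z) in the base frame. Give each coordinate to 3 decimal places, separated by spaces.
after link 1: o_1 = (-3.5355, -3.5355, 1.0000)
after link 2: o_2 = (-0.7071, -6.3640, 1.0000)
after link 3: o_3 = (-0.5241, -6.1809, 0.0341)
after link 4: o_4 = (3.6463, -6.2532, 0.8105)

3.646 -6.253 0.811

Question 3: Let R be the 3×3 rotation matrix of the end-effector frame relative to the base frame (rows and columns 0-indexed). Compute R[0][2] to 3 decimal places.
0.683

End-effector z-axis (col 2 of R) = (0.6830,0.6830,0.2588)
R[0][2] = 0.6830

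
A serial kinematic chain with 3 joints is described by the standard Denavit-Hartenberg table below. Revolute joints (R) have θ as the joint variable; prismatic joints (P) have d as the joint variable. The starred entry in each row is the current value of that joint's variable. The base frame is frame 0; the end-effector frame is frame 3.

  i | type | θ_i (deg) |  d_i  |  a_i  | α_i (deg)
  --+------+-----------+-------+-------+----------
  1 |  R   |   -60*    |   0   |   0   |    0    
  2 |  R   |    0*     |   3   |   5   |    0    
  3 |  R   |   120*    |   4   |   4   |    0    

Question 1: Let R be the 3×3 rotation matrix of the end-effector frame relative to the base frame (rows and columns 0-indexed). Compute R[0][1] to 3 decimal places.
-0.866

End-effector y-axis (col 1 of R) = (-0.8660,0.5000,0.0000)
R[0][1] = -0.8660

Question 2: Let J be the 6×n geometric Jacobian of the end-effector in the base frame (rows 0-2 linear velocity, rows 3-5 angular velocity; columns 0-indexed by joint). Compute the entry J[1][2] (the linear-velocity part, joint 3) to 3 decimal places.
2.000

axis z_2 = (0.0000,0.0000,1.0000); lever o_n−o_2 = (2.0000,3.4641,4.0000)
cross product → J_v[:, 2] = (-3.4641,2.0000,0.0000)
J_ω[:, 2] = z_2
entry J[1][2] = 2.0000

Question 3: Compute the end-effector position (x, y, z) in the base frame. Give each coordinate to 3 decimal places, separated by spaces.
after link 1: o_1 = (0.0000, 0.0000, 0.0000)
after link 2: o_2 = (2.5000, -4.3301, 3.0000)
after link 3: o_3 = (4.5000, -0.8660, 7.0000)

4.500 -0.866 7.000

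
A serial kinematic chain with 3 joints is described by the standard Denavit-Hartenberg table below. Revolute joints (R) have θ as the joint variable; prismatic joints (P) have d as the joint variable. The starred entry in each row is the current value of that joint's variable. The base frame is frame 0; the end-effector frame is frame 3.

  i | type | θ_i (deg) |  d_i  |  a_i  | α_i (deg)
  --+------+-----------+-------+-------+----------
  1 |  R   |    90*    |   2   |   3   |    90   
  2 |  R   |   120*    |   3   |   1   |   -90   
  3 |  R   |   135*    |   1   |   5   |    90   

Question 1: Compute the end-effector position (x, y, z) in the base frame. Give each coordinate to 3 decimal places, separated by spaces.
after link 1: o_1 = (0.0000, 3.0000, 2.0000)
after link 2: o_2 = (3.0000, 2.5000, 2.8660)
after link 3: o_3 = (-0.5355, 3.4017, -0.6958)

-0.536 3.402 -0.696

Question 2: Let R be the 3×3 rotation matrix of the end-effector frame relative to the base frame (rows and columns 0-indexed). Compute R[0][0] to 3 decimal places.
-0.707

End-effector x-axis (col 0 of R) = (-0.7071,0.3536,-0.6124)
R[0][0] = -0.7071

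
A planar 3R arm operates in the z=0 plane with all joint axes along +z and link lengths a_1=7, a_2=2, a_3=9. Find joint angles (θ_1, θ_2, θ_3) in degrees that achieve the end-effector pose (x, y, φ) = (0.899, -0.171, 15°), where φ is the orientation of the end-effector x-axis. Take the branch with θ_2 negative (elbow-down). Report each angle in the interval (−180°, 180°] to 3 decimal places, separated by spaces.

wrist centre = target − a_3·(cos φ, sin φ) = (-7.7943, -2.5004)
cos θ_2 = (67.0035−7²−2²)/(2·7·2) = 0.5001; θ_2 = -59.9918° (elbow-down)
β = atan2(-2.5004,-7.7943) = -162.2141°; ψ = atan2(-1.7319,8.0002) = -12.2150°
θ_1 = β − ψ = -149.9991°
θ_3 = φ − θ_1 − θ_2 = -135.0091° (wrapped to (-180°,180°])

-149.999 -59.992 -135.009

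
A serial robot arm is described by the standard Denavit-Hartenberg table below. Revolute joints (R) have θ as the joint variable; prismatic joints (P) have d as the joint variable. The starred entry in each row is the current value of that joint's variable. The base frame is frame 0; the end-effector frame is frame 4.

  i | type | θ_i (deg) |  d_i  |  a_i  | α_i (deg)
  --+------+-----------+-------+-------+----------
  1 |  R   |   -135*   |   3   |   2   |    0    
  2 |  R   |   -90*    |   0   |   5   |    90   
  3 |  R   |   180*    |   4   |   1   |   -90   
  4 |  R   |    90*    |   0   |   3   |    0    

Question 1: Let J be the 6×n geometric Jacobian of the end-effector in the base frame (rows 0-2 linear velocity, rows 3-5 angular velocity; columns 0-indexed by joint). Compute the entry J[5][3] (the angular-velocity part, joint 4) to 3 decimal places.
axis z_3 = (0.0000,0.0000,-1.0000); lever o_n−o_3 = (-2.1213,-2.1213,-0.0000)
cross product → J_v[:, 3] = (-2.1213,2.1213,-0.0000)
J_ω[:, 3] = z_3
entry J[5][3] = -1.0000

-1.000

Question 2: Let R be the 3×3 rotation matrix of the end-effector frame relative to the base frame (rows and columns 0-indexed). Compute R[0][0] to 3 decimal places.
-0.707

End-effector x-axis (col 0 of R) = (-0.7071,-0.7071,-0.0000)
R[0][0] = -0.7071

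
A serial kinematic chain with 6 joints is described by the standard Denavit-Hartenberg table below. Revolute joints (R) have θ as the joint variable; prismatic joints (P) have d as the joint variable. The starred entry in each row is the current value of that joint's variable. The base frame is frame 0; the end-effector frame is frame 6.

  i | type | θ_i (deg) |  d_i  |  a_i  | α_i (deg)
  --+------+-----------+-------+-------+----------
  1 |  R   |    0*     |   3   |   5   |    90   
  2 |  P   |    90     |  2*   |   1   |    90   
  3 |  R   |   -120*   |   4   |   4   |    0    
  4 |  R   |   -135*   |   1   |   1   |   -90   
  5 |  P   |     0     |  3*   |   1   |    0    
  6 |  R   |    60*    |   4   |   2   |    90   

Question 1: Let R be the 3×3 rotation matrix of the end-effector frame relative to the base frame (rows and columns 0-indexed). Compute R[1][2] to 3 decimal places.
End-effector z-axis (col 2 of R) = (0.5000,-0.8365,-0.2241)
R[1][2] = -0.8365

-0.837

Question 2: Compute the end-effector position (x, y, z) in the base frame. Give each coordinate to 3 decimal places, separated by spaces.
8.268 0.378 -5.538

after link 1: o_1 = (5.0000, 0.0000, 3.0000)
after link 2: o_2 = (5.0000, -2.0000, 4.0000)
after link 3: o_3 = (9.0000, 1.4641, 2.0000)
after link 4: o_4 = (10.0000, 0.4982, 1.7412)
after link 5: o_5 = (10.0000, 0.3087, -1.4154)
after link 6: o_6 = (8.2679, 0.3781, -5.5379)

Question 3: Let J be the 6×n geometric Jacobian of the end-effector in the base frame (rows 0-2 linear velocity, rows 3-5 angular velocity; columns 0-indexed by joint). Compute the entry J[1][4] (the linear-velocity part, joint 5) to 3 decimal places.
prismatic axis z_4 = (0.0000,0.2588,-0.9659)
J_v[:, 4] = z_4; J_ω[:, 4] = (0,0,0)
entry J[1][4] = 0.2588

0.259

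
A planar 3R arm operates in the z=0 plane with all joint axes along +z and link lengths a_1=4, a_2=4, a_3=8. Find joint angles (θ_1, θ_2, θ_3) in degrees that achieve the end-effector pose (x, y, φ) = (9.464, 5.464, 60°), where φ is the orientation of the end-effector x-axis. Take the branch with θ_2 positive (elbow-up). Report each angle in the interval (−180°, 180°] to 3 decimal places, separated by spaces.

-60.002 90.001 30.001

wrist centre = target − a_3·(cos φ, sin φ) = (5.4640, -1.4642)
cos θ_2 = (31.9992−4²−4²)/(2·4·4) = -0.0000; θ_2 = 90.0015° (elbow-up)
β = atan2(-1.4642,5.4640) = -15.0013°; ψ = atan2(4.0000,3.9999) = 45.0007°
θ_1 = β − ψ = -60.0020°
θ_3 = φ − θ_1 − θ_2 = 30.0005° (wrapped to (-180°,180°])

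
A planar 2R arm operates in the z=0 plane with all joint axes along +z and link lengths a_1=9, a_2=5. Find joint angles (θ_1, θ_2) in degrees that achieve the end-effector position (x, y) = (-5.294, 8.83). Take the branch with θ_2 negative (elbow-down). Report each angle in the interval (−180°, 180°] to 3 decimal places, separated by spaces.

cos θ_2 = (105.9953−9²−5²)/(2·9·5) = -0.0001; θ_2 = -90.0030° (elbow-down)
β = atan2(8.8300,-5.2940) = 120.9447°; ψ = atan2(-5.0000,8.9997) = -29.0553°
θ_1 = β − ψ = 150.0000°

150.000 -90.003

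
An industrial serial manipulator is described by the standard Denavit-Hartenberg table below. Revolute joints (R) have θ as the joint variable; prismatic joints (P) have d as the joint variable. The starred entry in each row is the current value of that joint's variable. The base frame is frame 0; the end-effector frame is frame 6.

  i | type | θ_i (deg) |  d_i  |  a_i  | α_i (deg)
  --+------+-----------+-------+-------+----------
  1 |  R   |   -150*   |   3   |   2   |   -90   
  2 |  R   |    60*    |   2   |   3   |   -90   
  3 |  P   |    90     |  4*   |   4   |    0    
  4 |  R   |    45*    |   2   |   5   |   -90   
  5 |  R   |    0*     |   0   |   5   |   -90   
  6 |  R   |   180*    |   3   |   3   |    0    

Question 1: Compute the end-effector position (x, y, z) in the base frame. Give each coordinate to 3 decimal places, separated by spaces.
-2.113 6.805 3.189

after link 1: o_1 = (-1.7321, -1.0000, 3.0000)
after link 2: o_2 = (-2.0311, -3.4821, 0.4019)
after link 3: o_3 = (-1.0311, 1.7141, -1.5981)
after link 4: o_4 = (0.2321, 6.5259, 0.4638)
after link 5: o_5 = (-0.0048, 10.4716, 3.5256)
after link 6: o_6 = (-2.1127, 6.8051, 3.1885)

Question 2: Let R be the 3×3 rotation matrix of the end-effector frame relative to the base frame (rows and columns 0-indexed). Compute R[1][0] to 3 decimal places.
End-effector x-axis (col 0 of R) = (0.0474,-0.7891,-0.6124)
R[1][0] = -0.7891

-0.789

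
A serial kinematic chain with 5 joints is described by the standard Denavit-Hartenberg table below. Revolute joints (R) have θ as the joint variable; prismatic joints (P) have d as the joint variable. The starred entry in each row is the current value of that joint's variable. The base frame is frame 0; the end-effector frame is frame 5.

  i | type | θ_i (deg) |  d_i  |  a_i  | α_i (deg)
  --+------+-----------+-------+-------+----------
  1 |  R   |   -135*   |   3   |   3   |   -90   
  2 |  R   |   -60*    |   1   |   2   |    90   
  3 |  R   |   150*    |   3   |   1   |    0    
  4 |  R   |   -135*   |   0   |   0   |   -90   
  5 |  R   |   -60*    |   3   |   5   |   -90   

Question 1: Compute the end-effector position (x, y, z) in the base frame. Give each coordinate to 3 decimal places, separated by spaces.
4.955 -2.180 9.066

after link 1: o_1 = (-2.1213, -2.1213, 3.0000)
after link 2: o_2 = (-2.1213, -3.5355, 4.7321)
after link 3: o_3 = (0.3755, -1.7458, 5.4821)
after link 4: o_4 = (0.3755, -1.7458, 5.4821)
after link 5: o_5 = (4.9545, -2.1800, 9.0660)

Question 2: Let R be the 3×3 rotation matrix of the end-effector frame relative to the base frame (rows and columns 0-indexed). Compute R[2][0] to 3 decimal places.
End-effector x-axis (col 0 of R) = (0.4511,0.2681,0.8513)
R[2][0] = 0.8513

0.851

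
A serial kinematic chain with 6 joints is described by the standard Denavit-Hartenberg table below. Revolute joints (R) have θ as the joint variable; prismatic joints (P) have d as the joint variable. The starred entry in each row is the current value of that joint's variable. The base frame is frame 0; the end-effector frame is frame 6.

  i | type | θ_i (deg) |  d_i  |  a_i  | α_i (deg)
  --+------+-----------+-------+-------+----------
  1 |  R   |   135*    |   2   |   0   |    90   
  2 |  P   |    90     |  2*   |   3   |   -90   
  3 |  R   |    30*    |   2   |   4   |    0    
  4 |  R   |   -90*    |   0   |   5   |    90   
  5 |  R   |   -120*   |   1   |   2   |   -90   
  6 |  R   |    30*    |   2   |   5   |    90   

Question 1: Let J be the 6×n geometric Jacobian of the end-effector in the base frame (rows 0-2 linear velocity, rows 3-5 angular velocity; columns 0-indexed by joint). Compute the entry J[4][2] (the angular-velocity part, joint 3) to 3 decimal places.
axis z_2 = (0.7071,-0.7071,0.0000); lever o_n−o_2 = (-2.9295,3.4091,6.5466)
cross product → J_v[:, 2] = (-4.6292,-4.6292,0.3391)
J_ω[:, 2] = z_2
entry J[4][2] = -0.7071

-0.707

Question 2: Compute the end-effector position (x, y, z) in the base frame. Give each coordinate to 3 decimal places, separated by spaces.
after link 1: o_1 = (0.0000, 0.0000, 2.0000)
after link 2: o_2 = (1.4142, 1.4142, 5.0000)
after link 3: o_3 = (1.4142, -1.4142, 8.4641)
after link 4: o_4 = (4.4761, 1.6476, 10.9641)
after link 5: o_5 = (2.9925, 2.6136, 9.5981)
after link 6: o_6 = (-1.5153, 4.8233, 11.5466)

-1.515 4.823 11.547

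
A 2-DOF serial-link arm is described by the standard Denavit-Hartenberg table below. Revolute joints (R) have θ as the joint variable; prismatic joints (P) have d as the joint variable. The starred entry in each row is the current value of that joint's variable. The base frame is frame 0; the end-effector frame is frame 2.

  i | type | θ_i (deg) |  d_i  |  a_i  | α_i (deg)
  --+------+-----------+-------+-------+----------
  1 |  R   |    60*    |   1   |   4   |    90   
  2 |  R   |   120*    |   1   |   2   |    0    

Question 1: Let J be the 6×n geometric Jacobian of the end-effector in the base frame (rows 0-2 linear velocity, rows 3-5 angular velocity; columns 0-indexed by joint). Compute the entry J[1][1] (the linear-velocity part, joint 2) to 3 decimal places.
-1.500

axis z_1 = (0.8660,-0.5000,0.0000); lever o_n−o_1 = (0.3660,-1.3660,1.7321)
cross product → J_v[:, 1] = (-0.8660,-1.5000,-1.0000)
J_ω[:, 1] = z_1
entry J[1][1] = -1.5000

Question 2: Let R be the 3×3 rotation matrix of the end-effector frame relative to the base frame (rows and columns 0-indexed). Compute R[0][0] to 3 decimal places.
-0.250

End-effector x-axis (col 0 of R) = (-0.2500,-0.4330,0.8660)
R[0][0] = -0.2500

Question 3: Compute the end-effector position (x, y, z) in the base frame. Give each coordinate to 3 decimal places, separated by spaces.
after link 1: o_1 = (2.0000, 3.4641, 1.0000)
after link 2: o_2 = (2.3660, 2.0981, 2.7321)

2.366 2.098 2.732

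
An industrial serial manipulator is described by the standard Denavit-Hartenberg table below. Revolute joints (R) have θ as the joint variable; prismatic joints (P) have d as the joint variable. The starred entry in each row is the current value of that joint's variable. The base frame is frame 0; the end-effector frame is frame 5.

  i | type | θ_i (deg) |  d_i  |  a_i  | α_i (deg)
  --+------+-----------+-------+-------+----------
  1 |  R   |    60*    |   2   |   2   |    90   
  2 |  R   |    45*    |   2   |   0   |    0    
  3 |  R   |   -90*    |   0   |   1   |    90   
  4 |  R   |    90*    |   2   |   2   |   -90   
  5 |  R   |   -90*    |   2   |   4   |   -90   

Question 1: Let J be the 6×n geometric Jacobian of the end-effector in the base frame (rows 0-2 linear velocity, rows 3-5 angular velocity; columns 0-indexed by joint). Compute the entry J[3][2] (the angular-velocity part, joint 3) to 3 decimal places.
axis z_2 = (0.8660,-0.5000,0.0000); lever o_n−o_2 = (-0.7428,-5.2866,-3.5355)
cross product → J_v[:, 2] = (1.7678,3.0619,-4.9497)
J_ω[:, 2] = z_2
entry J[3][2] = 0.8660

0.866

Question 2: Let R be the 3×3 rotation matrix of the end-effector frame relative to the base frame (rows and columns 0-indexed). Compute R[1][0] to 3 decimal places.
End-effector x-axis (col 0 of R) = (-0.3536,-0.6124,-0.7071)
R[1][0] = -0.6124

-0.612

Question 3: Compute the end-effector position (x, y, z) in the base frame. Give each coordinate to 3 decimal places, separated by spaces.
1.989 -4.555 -1.536

after link 1: o_1 = (1.0000, 1.7321, 2.0000)
after link 2: o_2 = (2.7321, 0.7321, 2.0000)
after link 3: o_3 = (3.0856, 1.3444, 1.2929)
after link 4: o_4 = (4.1105, -0.8803, -0.1213)
after link 5: o_5 = (1.9892, -4.5546, -1.5355)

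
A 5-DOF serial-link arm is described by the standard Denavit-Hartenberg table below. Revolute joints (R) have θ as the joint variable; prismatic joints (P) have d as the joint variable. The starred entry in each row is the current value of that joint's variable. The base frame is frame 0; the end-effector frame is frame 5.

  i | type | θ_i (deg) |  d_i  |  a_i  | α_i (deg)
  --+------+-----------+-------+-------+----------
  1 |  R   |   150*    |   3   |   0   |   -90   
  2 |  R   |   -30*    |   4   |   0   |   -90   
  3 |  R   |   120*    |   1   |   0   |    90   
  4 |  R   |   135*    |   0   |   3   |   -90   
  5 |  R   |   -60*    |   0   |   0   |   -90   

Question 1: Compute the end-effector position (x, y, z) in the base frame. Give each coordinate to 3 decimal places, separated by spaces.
after link 1: o_1 = (0.0000, 0.0000, 3.0000)
after link 2: o_2 = (-2.0000, -3.4641, 3.0000)
after link 3: o_3 = (-2.4330, -3.2141, 2.1340)
after link 4: o_4 = (-5.0656, -3.8155, 0.8272)
after link 5: o_5 = (-5.0656, -3.8155, 0.8272)

-5.066 -3.815 0.827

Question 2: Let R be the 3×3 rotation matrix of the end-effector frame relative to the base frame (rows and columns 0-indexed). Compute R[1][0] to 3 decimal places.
End-effector x-axis (col 0 of R) = (-0.7848,0.5995,0.1572)
R[1][0] = 0.5995

0.600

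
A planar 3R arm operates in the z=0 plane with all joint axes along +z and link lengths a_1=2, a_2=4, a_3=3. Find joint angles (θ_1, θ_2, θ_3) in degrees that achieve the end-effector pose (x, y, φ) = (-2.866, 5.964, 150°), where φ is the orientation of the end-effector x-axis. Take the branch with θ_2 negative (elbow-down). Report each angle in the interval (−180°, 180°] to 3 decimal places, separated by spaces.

156.872 -90.003 83.131

wrist centre = target − a_3·(cos φ, sin φ) = (-0.2679, 4.4640)
cos θ_2 = (19.9991−2²−4²)/(2·2·4) = -0.0001; θ_2 = -90.0033° (elbow-down)
β = atan2(4.4640,-0.2679) = 93.4347°; ψ = atan2(-4.0000,1.9998) = -63.4376°
θ_1 = β − ψ = 156.8723°
θ_3 = φ − θ_1 − θ_2 = 83.1310° (wrapped to (-180°,180°])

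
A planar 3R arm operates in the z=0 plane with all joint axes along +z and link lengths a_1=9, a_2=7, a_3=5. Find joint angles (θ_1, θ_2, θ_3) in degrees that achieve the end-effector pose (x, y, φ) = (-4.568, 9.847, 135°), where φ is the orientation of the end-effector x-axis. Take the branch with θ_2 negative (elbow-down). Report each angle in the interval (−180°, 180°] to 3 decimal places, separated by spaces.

149.998 -135.003 120.004

wrist centre = target − a_3·(cos φ, sin φ) = (-1.0325, 6.3115)
cos θ_2 = (40.9006−9²−7²)/(2·9·7) = -0.7071; θ_2 = -135.0025° (elbow-down)
β = atan2(6.3115,-1.0325) = 99.2905°; ψ = atan2(-4.9495,4.0500) = -50.7077°
θ_1 = β − ψ = 149.9982°
θ_3 = φ − θ_1 − θ_2 = 120.0044° (wrapped to (-180°,180°])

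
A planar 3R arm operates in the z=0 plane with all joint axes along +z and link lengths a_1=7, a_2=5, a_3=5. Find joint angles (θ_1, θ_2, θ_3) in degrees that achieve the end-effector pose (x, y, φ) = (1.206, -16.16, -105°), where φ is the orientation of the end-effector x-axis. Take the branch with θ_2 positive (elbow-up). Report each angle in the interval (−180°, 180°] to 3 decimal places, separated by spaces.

wrist centre = target − a_3·(cos φ, sin φ) = (2.5001, -11.3304)
cos θ_2 = (134.6278−7²−5²)/(2·7·5) = 0.8661; θ_2 = 29.9902° (elbow-up)
β = atan2(-11.3304,2.5001) = -77.5568°; ψ = atan2(2.4993,11.3306) = 12.4389°
θ_1 = β − ψ = -89.9958°
θ_3 = φ − θ_1 − θ_2 = -44.9944° (wrapped to (-180°,180°])

-89.996 29.990 -44.994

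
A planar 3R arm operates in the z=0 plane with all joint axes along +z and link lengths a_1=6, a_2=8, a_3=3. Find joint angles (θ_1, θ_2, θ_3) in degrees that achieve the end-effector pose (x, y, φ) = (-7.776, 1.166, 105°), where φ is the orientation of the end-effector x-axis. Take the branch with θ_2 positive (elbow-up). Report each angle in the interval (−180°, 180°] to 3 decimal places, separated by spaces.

119.995 120.005 -135.000

wrist centre = target − a_3·(cos φ, sin φ) = (-6.9995, -1.7318)
cos θ_2 = (51.9927−6²−8²)/(2·6·8) = -0.5001; θ_2 = 120.0051° (elbow-up)
β = atan2(-1.7318,-6.9995) = -166.1033°; ψ = atan2(6.9278,1.9994) = 73.9018°
θ_1 = β − ψ = -240.0051°
θ_3 = φ − θ_1 − θ_2 = -134.9999° (wrapped to (-180°,180°])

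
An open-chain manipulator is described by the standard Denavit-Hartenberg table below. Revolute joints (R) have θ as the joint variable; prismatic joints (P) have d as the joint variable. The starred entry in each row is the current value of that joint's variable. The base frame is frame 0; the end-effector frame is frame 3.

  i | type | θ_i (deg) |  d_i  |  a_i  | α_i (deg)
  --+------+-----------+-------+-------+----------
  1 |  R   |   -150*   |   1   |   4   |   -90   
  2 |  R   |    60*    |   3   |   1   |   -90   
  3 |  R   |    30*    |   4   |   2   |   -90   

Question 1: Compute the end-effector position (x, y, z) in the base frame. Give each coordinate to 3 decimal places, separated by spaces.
after link 1: o_1 = (-3.4641, -2.0000, 1.0000)
after link 2: o_2 = (-2.3971, -4.8481, 0.1340)
after link 3: o_3 = (-0.6471, -2.6830, -3.3660)

-0.647 -2.683 -3.366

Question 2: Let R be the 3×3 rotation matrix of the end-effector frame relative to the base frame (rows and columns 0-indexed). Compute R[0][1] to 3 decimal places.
End-effector y-axis (col 1 of R) = (-0.7500,-0.4330,0.5000)
R[0][1] = -0.7500

-0.750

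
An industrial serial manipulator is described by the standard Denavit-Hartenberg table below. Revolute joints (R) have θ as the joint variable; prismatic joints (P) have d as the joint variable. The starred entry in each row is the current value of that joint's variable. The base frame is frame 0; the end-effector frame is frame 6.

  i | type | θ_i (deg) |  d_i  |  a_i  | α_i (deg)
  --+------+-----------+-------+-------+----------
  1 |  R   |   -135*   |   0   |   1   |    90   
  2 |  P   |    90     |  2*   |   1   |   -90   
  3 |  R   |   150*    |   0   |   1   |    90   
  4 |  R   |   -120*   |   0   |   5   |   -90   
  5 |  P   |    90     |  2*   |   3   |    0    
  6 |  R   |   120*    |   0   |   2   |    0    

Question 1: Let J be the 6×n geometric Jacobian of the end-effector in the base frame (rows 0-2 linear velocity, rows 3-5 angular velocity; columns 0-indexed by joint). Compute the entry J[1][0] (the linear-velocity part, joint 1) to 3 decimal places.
axis z_0 = ẑ; lever o_n−o_0 = (-5.6661,-1.1647,-0.9510)
cross product → J_v[:, 0] = (1.1647,-5.6661,0.0000)
J_ω[:, 0] = z_0
entry J[1][0] = -5.6661

-5.666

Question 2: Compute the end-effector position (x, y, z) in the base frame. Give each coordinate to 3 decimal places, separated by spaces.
-5.666 -1.165 -0.951

after link 1: o_1 = (-0.7071, -0.7071, 0.0000)
after link 2: o_2 = (-2.1213, 0.7071, 1.0000)
after link 3: o_3 = (-1.7678, 0.3536, 0.1340)
after link 4: o_4 = (-5.7135, -1.8244, 2.2990)
after link 5: o_5 = (-7.6454, -1.3068, -0.7010)
after link 6: o_6 = (-5.6661, -1.1647, -0.9510)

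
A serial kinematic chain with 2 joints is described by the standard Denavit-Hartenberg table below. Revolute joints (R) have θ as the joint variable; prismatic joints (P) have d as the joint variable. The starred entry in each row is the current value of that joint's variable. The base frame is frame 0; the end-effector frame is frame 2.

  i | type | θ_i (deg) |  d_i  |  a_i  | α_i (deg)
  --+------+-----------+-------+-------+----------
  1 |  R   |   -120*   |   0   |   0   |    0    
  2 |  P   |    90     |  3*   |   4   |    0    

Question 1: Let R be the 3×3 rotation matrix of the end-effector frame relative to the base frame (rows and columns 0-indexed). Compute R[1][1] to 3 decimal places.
End-effector y-axis (col 1 of R) = (0.5000,0.8660,0.0000)
R[1][1] = 0.8660

0.866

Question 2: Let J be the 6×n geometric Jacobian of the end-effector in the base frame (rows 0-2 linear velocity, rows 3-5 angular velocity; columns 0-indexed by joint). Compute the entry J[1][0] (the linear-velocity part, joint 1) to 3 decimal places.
3.464

axis z_0 = ẑ; lever o_n−o_0 = (3.4641,-2.0000,3.0000)
cross product → J_v[:, 0] = (2.0000,3.4641,-0.0000)
J_ω[:, 0] = z_0
entry J[1][0] = 3.4641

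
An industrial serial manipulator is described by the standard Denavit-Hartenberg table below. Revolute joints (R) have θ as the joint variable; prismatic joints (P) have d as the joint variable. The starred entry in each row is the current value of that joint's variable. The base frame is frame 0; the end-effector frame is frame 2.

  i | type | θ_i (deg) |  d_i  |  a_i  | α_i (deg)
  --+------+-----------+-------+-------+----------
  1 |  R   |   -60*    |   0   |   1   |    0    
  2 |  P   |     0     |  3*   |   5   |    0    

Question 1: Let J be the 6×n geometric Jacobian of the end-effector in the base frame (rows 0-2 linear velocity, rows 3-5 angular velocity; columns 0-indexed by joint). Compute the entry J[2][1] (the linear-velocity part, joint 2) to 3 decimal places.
prismatic axis z_1 = (0.0000,0.0000,1.0000)
J_v[:, 1] = z_1; J_ω[:, 1] = (0,0,0)
entry J[2][1] = 1.0000

1.000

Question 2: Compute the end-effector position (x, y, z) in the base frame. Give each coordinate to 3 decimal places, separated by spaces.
3.000 -5.196 3.000

after link 1: o_1 = (0.5000, -0.8660, 0.0000)
after link 2: o_2 = (3.0000, -5.1962, 3.0000)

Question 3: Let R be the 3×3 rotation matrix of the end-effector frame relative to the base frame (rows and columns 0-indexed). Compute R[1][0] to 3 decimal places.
End-effector x-axis (col 0 of R) = (0.5000,-0.8660,0.0000)
R[1][0] = -0.8660

-0.866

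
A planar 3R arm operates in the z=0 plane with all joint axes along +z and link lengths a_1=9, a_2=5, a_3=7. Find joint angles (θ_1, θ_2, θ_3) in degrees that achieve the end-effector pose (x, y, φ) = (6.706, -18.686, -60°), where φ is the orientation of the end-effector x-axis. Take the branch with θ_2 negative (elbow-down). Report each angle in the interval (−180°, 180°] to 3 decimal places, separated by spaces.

wrist centre = target − a_3·(cos φ, sin φ) = (3.2060, -12.6238)
cos θ_2 = (169.6393−9²−5²)/(2·9·5) = 0.7071; θ_2 = -45.0003° (elbow-down)
β = atan2(-12.6238,3.2060) = -75.7502°; ψ = atan2(-3.5355,12.5355) = -15.7507°
θ_1 = β − ψ = -59.9995°
θ_3 = φ − θ_1 − θ_2 = 44.9997° (wrapped to (-180°,180°])

-59.999 -45.000 45.000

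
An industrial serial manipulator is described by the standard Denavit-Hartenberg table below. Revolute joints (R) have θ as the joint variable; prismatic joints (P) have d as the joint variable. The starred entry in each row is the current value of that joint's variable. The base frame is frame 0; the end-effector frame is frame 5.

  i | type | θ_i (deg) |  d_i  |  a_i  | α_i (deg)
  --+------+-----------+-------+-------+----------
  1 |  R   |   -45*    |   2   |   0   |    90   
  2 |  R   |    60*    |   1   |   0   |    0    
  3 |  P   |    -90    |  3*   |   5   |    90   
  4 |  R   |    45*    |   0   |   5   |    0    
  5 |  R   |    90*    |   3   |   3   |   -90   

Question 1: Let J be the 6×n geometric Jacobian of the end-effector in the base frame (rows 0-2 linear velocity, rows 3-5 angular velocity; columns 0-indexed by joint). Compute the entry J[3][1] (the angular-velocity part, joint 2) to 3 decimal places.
-0.707

axis z_1 = (-0.7071,-0.7071,0.0000); lever o_n−o_1 = (-3.9612,-9.6957,-5.8052)
cross product → J_v[:, 1] = (4.1049,-4.1049,4.0549)
J_ω[:, 1] = z_1
entry J[3][1] = -0.7071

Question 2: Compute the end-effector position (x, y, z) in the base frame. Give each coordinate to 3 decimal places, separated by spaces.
-3.961 -9.696 -3.805

after link 1: o_1 = (0.0000, 0.0000, 2.0000)
after link 2: o_2 = (-0.7071, -0.7071, 2.0000)
after link 3: o_3 = (0.2334, -5.8903, -0.5000)
after link 4: o_4 = (-0.1015, -10.5554, -2.2678)
after link 5: o_5 = (-3.9612, -9.6957, -3.8052)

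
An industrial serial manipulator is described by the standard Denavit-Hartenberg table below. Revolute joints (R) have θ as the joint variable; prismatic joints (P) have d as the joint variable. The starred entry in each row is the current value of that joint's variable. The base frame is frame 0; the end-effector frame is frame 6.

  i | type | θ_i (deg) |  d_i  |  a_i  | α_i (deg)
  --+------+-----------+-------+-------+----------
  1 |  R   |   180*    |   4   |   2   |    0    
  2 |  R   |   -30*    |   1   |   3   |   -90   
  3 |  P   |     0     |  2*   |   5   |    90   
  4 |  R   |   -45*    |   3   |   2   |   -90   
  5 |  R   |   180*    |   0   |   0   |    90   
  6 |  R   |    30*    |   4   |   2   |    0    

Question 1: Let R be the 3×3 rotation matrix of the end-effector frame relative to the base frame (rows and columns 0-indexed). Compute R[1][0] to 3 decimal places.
End-effector x-axis (col 0 of R) = (-0.2588,-0.9659,-0.0000)
R[1][0] = -0.9659

-0.966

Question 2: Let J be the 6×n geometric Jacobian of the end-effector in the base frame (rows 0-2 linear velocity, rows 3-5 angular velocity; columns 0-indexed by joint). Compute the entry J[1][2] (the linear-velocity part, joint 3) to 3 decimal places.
prismatic axis z_2 = (-0.5000,-0.8660,0.0000)
J_v[:, 2] = z_2; J_ω[:, 2] = (0,0,0)
entry J[1][2] = -0.8660

-0.866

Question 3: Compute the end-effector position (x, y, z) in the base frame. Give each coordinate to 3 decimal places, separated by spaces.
-10.963 2.268 4.000

after link 1: o_1 = (-2.0000, 0.0000, 4.0000)
after link 2: o_2 = (-4.5981, 1.5000, 5.0000)
after link 3: o_3 = (-9.9282, 2.2679, 5.0000)
after link 4: o_4 = (-10.4458, 4.1998, 8.0000)
after link 5: o_5 = (-10.4458, 4.1998, 8.0000)
after link 6: o_6 = (-10.9635, 2.2679, 4.0000)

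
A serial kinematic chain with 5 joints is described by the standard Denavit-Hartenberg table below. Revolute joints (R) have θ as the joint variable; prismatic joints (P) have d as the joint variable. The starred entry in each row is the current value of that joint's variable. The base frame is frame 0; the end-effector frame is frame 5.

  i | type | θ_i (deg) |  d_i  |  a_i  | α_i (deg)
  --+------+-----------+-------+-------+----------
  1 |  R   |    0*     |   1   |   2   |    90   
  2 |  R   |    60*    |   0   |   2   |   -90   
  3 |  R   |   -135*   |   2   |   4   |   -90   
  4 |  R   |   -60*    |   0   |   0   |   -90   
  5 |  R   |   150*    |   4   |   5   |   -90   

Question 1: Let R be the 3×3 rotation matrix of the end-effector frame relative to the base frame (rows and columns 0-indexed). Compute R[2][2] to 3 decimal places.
End-effector z-axis (col 2 of R) = (0.7696,-0.4356,0.4669)
R[2][2] = 0.4669

0.467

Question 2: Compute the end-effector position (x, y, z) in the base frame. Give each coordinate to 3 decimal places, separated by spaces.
after link 1: o_1 = (2.0000, 0.0000, 1.0000)
after link 2: o_2 = (3.0000, 0.0000, 2.7321)
after link 3: o_3 = (-0.1463, -2.8284, 1.2826)
after link 4: o_4 = (-0.1463, -2.8284, 1.2826)
after link 5: o_5 = (3.4902, -1.9792, -3.9189)

3.490 -1.979 -3.919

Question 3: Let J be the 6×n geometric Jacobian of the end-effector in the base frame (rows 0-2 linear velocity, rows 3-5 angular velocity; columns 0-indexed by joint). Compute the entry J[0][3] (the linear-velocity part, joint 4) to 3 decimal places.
3.158

axis z_3 = (0.3536,-0.7071,0.6124); lever o_n−o_3 = (3.6365,0.8492,-5.2014)
cross product → J_v[:, 3] = (3.1579,4.0659,2.8716)
J_ω[:, 3] = z_3
entry J[0][3] = 3.1579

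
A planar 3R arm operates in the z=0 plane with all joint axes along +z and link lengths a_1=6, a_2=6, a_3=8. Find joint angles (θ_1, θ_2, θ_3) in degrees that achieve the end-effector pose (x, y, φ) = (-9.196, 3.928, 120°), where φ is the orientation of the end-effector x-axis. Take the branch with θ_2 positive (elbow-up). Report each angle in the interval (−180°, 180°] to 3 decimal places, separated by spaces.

150.002 120.000 -150.003

wrist centre = target − a_3·(cos φ, sin φ) = (-5.1960, -3.0002)
cos θ_2 = (35.9996−6²−6²)/(2·6·6) = -0.5000; θ_2 = 120.0003° (elbow-up)
β = atan2(-3.0002,-5.1960) = -149.9976°; ψ = atan2(5.1961,3.0000) = 60.0002°
θ_1 = β − ψ = -209.9978°
θ_3 = φ − θ_1 − θ_2 = -150.0026° (wrapped to (-180°,180°])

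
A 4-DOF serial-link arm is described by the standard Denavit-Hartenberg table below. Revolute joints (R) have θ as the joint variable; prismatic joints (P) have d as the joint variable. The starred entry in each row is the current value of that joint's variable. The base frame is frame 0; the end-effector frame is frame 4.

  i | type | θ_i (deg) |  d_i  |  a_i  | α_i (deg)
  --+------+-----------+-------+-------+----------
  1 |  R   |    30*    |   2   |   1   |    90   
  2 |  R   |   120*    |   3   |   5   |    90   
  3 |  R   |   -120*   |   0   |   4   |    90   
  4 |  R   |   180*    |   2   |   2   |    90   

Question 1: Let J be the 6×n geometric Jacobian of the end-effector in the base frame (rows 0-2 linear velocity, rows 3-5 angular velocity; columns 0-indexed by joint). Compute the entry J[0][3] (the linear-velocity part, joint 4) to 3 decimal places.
axis z_3 = (0.6250,-0.2165,-0.7500); lever o_n−o_3 = (1.6830,-2.1830,-0.6340)
cross product → J_v[:, 3] = (-1.5000,-0.8660,-1.0000)
J_ω[:, 3] = z_3
entry J[0][3] = -1.5000

-1.500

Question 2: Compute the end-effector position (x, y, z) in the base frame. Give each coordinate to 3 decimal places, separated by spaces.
1.018 -2.031 3.964

after link 1: o_1 = (0.8660, 0.5000, 2.0000)
after link 2: o_2 = (0.2010, -3.3481, 6.3301)
after link 3: o_3 = (-0.6651, 0.1519, 4.5981)
after link 4: o_4 = (1.0179, -2.0311, 3.9641)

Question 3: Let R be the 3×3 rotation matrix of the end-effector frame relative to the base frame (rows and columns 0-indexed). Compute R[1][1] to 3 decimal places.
End-effector y-axis (col 1 of R) = (0.6250,-0.2165,-0.7500)
R[1][1] = -0.2165

-0.217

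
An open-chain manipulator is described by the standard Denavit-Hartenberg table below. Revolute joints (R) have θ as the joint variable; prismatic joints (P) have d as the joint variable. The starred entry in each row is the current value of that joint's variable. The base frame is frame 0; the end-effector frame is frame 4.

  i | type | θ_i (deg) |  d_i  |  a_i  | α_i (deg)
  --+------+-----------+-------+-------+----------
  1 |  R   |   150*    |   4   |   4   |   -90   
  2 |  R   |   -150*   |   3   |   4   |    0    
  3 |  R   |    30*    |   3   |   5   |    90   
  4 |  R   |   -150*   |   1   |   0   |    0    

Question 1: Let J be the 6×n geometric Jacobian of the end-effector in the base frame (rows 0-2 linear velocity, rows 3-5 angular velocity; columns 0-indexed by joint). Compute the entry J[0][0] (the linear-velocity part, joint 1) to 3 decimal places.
axis z_0 = ẑ; lever o_n−o_0 = (-0.5490,-6.6112,9.8301)
cross product → J_v[:, 0] = (6.6112,-0.5490,0.0000)
J_ω[:, 0] = z_0
entry J[0][0] = 6.6112

6.611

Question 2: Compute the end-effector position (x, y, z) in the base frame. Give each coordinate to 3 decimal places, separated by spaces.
-0.549 -6.611 9.830

after link 1: o_1 = (-3.4641, 2.0000, 4.0000)
after link 2: o_2 = (-1.9641, -2.3301, 6.0000)
after link 3: o_3 = (-1.2990, -6.1782, 10.3301)
after link 4: o_4 = (-0.5490, -6.6112, 9.8301)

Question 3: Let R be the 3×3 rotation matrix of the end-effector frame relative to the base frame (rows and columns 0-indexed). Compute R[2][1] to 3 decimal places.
End-effector y-axis (col 1 of R) = (0.6495,0.6250,0.4330)
R[2][1] = 0.4330

0.433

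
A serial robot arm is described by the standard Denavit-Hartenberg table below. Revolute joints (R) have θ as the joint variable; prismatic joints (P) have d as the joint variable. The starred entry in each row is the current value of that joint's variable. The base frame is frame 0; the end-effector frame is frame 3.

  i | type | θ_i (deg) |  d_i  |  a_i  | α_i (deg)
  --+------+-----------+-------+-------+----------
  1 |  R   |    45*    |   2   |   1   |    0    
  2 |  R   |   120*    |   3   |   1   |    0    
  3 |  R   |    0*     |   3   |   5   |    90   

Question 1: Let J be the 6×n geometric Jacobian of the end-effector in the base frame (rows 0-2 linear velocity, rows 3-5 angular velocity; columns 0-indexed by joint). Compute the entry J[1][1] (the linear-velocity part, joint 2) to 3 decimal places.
axis z_1 = (0.0000,0.0000,1.0000); lever o_n−o_1 = (-5.7956,1.5529,6.0000)
cross product → J_v[:, 1] = (-1.5529,-5.7956,0.0000)
J_ω[:, 1] = z_1
entry J[1][1] = -5.7956

-5.796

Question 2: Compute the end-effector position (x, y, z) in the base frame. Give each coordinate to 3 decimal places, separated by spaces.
after link 1: o_1 = (0.7071, 0.7071, 2.0000)
after link 2: o_2 = (-0.2588, 0.9659, 5.0000)
after link 3: o_3 = (-5.0884, 2.2600, 8.0000)

-5.088 2.260 8.000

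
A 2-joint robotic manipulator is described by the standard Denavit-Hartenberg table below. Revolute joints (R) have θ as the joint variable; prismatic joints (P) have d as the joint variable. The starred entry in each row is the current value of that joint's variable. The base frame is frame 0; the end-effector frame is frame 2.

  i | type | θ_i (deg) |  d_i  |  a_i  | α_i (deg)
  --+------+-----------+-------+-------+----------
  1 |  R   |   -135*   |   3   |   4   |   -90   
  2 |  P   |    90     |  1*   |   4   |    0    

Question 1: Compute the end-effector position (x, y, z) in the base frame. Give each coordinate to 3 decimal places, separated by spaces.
after link 1: o_1 = (-2.8284, -2.8284, 3.0000)
after link 2: o_2 = (-2.1213, -3.5355, -1.0000)

-2.121 -3.536 -1.000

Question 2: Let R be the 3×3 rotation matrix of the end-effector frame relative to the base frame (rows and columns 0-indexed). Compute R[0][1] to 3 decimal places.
End-effector y-axis (col 1 of R) = (0.7071,0.7071,-0.0000)
R[0][1] = 0.7071

0.707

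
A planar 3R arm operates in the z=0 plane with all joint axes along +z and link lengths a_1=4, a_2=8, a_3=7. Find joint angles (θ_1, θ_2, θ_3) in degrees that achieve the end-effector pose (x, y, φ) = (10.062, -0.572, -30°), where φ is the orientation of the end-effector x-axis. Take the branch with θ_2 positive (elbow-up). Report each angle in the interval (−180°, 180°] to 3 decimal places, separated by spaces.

-90.008 150.005 -89.997

wrist centre = target − a_3·(cos φ, sin φ) = (3.9998, 2.9280)
cos θ_2 = (24.5718−4²−8²)/(2·4·8) = -0.8661; θ_2 = 150.0047° (elbow-up)
β = atan2(2.9280,3.9998) = 36.2053°; ψ = atan2(3.9994,-2.9285) = 126.2129°
θ_1 = β − ψ = -90.0076°
θ_3 = φ − θ_1 − θ_2 = -89.9971° (wrapped to (-180°,180°])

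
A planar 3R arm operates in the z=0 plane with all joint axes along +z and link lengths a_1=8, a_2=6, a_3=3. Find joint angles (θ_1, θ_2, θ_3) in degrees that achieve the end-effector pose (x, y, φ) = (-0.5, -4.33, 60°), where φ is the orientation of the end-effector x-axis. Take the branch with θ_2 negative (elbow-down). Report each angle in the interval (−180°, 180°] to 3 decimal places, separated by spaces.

wrist centre = target − a_3·(cos φ, sin φ) = (-2.0000, -6.9281)
cos θ_2 = (51.9982−8²−6²)/(2·8·6) = -0.5000; θ_2 = -120.0012° (elbow-down)
β = atan2(-6.9281,-2.0000) = -106.1024°; ψ = atan2(-5.1961,4.9999) = -46.1024°
θ_1 = β − ψ = -60.0000°
θ_3 = φ − θ_1 − θ_2 = -119.9988° (wrapped to (-180°,180°])

-60.000 -120.001 -119.999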